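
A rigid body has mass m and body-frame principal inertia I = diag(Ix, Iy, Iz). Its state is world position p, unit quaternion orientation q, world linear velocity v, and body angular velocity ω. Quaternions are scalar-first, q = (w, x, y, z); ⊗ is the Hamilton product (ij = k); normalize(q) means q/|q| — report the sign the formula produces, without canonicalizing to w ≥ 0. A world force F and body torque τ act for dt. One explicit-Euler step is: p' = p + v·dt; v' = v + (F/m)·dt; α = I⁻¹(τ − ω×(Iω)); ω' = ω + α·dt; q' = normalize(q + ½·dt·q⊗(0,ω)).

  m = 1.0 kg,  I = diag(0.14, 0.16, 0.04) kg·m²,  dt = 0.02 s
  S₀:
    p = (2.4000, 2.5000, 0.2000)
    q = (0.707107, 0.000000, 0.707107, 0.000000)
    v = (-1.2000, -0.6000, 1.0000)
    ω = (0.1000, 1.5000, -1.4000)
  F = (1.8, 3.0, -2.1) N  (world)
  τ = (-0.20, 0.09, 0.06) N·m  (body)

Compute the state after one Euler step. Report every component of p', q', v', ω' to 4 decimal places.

p' = (2.3760, 2.4880, 0.2200)
q' = (0.6964, -0.0092, 0.7176, -0.0106)
v' = (-1.1640, -0.5400, 0.9580)
ω' = (0.0354, 1.5130, -1.3715)

precession coupling ω×(Iω) = (0.2520, -0.0140, 0.0030)
angular accel α = (-3.2286, 0.6500, 1.4250)
new body rate ω' = (0.0354, 1.5130, -1.3715)
2q̇ = q⊗(0,ω) = (-1.0606605, -0.9192391, 1.0606605, -1.0606605)
q' = normalize(q + ½dt·q⊗(0,ω)) = (0.6964, -0.0092, 0.7176, -0.0106)
a = F/m = (1.8000, 3.0000, -2.1000)
p + v·dt = (2.3760, 2.4880, 0.2200)
new velocity v' = (-1.1640, -0.5400, 0.9580)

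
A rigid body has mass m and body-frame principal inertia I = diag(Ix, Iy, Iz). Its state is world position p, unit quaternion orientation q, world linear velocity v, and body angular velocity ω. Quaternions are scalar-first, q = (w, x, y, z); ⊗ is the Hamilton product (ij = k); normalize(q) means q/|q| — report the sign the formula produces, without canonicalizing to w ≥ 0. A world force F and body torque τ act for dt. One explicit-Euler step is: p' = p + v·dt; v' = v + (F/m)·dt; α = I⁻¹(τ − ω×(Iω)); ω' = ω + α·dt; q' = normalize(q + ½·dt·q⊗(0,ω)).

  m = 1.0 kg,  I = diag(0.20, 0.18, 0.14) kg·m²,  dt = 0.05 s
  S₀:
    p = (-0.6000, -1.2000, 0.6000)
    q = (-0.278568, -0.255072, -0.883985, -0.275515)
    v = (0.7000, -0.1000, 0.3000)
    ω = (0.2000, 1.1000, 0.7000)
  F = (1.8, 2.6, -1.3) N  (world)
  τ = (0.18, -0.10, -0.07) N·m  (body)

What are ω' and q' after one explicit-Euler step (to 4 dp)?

gyro term ω×Iω = (-0.0308, 0.0084, -0.0044)
(τ − ω×Iω)/I = (1.0540, -0.6022, -0.4686)
ω + α·dt = (0.2527, 1.0699, 0.6766)
q⊗(0,ω) = (1.2162584, -0.3714366, -0.1829774, -0.2987798)
q' = normalize(q + ½dt·q⊗(0,ω)) = (-0.2480, -0.2642, -0.8881, -0.2828)

ω' = (0.2527, 1.0699, 0.6766)
q' = (-0.2480, -0.2642, -0.8881, -0.2828)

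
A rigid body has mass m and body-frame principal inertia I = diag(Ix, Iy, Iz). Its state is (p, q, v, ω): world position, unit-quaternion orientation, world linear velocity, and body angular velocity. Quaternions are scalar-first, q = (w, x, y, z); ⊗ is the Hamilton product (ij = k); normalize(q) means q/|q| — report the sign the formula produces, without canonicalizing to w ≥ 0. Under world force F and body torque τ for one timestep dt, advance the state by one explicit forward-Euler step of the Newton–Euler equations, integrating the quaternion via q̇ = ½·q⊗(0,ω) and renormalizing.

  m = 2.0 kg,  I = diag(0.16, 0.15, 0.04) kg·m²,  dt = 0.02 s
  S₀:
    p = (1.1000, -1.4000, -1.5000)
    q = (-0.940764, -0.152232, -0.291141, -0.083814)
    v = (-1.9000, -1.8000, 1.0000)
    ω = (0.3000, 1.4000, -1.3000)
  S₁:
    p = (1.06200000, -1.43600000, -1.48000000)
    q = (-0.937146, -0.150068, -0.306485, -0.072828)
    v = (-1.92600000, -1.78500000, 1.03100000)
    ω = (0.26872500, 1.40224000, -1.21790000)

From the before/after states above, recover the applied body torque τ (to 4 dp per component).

Δω = ω₁−ω₀ = (-0.03127500, 0.00224000, 0.08210000)
ω₀×(Iω₀) = (0.2002, -0.0468, -0.0042)
I·α + gyro = (-0.0500, -0.0300, 0.1600)

τ = (-0.0500, -0.0300, 0.1600)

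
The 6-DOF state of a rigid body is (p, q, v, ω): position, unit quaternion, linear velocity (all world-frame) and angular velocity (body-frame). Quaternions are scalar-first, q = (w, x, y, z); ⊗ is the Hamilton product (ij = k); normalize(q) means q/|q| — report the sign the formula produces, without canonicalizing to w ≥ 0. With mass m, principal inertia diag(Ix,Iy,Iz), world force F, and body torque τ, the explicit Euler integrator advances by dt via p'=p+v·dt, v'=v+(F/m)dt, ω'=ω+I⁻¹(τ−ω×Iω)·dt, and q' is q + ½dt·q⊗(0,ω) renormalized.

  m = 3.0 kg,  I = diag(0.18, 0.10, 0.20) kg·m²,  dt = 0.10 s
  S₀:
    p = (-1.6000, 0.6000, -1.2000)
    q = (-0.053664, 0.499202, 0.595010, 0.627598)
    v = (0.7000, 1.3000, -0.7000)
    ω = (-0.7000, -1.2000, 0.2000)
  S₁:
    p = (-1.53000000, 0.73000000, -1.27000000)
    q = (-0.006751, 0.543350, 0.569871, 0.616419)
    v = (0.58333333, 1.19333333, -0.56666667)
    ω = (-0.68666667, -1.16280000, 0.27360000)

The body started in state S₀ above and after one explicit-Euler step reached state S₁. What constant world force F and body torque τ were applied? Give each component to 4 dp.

F = (-3.5000, -3.2000, 4.0000)
τ = (0.0000, 0.0400, 0.0800)

rate change Δω = (0.01333333, 0.03720000, 0.07360000)
I·α + gyro = (0.0000, 0.0400, 0.0800)
velocity change Δv = (-0.11666667, -0.10666667, 0.13333333)
F = m·Δv/dt = (-3.5000, -3.2000, 4.0000)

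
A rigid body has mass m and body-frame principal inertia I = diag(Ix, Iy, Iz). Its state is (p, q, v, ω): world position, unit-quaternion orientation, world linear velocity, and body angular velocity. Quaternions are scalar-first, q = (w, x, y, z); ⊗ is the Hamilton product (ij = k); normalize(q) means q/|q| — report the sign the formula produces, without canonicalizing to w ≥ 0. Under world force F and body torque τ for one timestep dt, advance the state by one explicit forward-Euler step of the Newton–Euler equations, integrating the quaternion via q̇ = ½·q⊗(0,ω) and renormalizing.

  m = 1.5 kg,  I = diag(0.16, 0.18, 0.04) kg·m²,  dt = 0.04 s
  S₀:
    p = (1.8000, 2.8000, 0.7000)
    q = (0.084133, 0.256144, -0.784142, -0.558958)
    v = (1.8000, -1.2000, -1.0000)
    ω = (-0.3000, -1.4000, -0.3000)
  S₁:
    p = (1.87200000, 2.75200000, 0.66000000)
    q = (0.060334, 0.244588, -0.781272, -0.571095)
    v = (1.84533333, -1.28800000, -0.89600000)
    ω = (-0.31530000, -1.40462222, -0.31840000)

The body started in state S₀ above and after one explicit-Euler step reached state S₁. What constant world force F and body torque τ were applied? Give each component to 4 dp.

F = (1.7000, -3.3000, 3.9000)
τ = (-0.1200, -0.0100, -0.0100)

Δv = v₁−v₀ = (0.04533333, -0.08800000, 0.10400000)
F = m·Δv/dt = (1.7000, -3.3000, 3.9000)
ω₁ − ω₀ = (-0.01530000, -0.00462222, -0.01840000)
precession coupling = (-0.0588, 0.0108, 0.0084)
τ = I·(Δω/dt) + ω₀×(Iω₀) = (-0.1200, -0.0100, -0.0100)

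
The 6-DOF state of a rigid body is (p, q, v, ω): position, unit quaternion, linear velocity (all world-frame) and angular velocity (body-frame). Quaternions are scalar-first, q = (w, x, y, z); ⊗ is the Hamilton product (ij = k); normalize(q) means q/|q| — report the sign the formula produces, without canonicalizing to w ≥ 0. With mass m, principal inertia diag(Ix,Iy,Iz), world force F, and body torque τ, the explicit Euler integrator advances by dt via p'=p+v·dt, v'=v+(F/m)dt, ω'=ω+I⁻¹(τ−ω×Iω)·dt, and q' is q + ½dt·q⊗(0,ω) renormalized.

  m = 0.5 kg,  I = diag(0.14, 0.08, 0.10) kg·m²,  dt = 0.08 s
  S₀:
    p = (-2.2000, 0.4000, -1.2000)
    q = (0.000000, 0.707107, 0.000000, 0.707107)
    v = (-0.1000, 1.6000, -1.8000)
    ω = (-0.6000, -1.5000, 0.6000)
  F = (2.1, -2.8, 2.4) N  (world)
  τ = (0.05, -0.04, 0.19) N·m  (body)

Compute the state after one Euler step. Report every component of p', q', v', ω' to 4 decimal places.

p' = (-2.2080, 0.5280, -1.3440)
q' = (0.0000, 0.7478, -0.0339, 0.6631)
v' = (0.2360, 1.1520, -1.4160)
ω' = (-0.5611, -1.5256, 0.7952)

a = F/m = (4.2000, -5.6000, 4.8000)
p' = p + v·dt = (-2.2080, 0.5280, -1.3440)
new velocity v' = (0.2360, 1.1520, -1.4160)
precession coupling ω×(Iω) = (-0.0180, -0.0144, -0.0540)
(τ − ω×Iω)/I = (0.4857, -0.3200, 2.4400)
ω + α·dt = (-0.5611, -1.5256, 0.7952)
Hamilton product q⊗(0,ω) = (0.0000000, 1.0606605, -0.8485284, -1.0606605)
q + ½dt·q⊗(0,ω), renormalized = (0.0000, 0.7478, -0.0339, 0.6631)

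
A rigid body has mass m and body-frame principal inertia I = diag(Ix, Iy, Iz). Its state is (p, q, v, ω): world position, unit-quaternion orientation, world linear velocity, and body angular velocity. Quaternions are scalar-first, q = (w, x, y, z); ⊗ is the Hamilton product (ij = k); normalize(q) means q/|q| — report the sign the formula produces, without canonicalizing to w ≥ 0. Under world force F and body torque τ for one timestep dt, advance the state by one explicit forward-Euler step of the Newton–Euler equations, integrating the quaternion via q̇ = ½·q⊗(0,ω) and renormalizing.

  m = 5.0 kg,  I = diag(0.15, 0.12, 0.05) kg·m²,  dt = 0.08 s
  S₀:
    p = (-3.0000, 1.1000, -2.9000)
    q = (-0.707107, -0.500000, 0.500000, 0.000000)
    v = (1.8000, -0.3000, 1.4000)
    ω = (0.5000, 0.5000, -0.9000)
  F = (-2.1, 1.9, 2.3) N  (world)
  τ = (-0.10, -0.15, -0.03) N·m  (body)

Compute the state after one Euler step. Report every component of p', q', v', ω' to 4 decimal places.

angular accel α = (-0.8767, -0.8750, -0.4500)
new body rate ω' = (0.4299, 0.4300, -0.9360)
q⊗(0,ω) = (0.0000000, -0.8035535, -0.8035535, 0.1363963)
q' = normalize(q + ½dt·q⊗(0,ω)) = (-0.7064, -0.5316, 0.4674, 0.0055)
linear accel F/m = (-0.4200, 0.3800, 0.4600)
new position p' = (-2.8560, 1.0760, -2.7880)
v + (F/m)dt = (1.7664, -0.2696, 1.4368)

p' = (-2.8560, 1.0760, -2.7880)
q' = (-0.7064, -0.5316, 0.4674, 0.0055)
v' = (1.7664, -0.2696, 1.4368)
ω' = (0.4299, 0.4300, -0.9360)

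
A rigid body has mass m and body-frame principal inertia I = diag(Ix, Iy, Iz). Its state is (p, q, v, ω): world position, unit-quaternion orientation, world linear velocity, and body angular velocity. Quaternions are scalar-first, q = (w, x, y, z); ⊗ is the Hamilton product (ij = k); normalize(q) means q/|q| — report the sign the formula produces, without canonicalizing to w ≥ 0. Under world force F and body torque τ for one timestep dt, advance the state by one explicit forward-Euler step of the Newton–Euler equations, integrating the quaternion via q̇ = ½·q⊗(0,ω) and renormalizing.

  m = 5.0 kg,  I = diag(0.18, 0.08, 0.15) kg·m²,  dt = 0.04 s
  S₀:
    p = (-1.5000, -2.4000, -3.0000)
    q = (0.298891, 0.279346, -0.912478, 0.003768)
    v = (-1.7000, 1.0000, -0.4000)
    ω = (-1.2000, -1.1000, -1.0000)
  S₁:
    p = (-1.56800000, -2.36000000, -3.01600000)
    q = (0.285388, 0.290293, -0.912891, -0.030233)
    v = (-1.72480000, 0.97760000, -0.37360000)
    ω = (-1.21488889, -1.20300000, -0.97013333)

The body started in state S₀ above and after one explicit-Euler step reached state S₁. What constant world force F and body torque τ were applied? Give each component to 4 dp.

v₁ − v₀ = (-0.02480000, -0.02240000, 0.02640000)
m·(v₁−v₀)/dt = (-3.1000, -2.8000, 3.3000)
Δω = ω₁−ω₀ = (-0.01488889, -0.10300000, 0.02986667)
ω₀×(Iω₀) = (0.0770, 0.0360, -0.1320)
applied torque τ = (0.0100, -0.1700, -0.0200)

F = (-3.1000, -2.8000, 3.3000)
τ = (0.0100, -0.1700, -0.0200)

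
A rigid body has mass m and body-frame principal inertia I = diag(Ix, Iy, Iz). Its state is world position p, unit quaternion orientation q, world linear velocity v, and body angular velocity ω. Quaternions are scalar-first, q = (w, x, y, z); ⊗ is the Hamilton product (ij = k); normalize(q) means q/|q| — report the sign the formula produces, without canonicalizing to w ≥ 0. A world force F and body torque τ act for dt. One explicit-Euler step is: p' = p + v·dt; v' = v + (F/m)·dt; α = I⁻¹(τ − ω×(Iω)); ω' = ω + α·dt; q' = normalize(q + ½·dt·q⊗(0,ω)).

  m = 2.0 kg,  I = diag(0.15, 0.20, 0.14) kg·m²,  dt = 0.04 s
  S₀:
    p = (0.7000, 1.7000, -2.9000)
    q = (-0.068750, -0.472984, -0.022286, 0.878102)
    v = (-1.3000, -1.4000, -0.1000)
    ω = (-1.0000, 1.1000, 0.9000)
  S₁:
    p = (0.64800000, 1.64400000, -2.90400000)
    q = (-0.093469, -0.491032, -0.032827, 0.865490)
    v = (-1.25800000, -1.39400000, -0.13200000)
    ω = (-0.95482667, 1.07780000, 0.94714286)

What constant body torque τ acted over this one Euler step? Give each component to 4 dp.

rate change Δω = (0.04517333, -0.02220000, 0.04714286)
gyro term ω₀×Iω₀ = (-0.0594, -0.0090, -0.0550)
τ = I·(Δω/dt) + ω₀×(Iω₀) = (0.1100, -0.1200, 0.1100)

τ = (0.1100, -0.1200, 0.1100)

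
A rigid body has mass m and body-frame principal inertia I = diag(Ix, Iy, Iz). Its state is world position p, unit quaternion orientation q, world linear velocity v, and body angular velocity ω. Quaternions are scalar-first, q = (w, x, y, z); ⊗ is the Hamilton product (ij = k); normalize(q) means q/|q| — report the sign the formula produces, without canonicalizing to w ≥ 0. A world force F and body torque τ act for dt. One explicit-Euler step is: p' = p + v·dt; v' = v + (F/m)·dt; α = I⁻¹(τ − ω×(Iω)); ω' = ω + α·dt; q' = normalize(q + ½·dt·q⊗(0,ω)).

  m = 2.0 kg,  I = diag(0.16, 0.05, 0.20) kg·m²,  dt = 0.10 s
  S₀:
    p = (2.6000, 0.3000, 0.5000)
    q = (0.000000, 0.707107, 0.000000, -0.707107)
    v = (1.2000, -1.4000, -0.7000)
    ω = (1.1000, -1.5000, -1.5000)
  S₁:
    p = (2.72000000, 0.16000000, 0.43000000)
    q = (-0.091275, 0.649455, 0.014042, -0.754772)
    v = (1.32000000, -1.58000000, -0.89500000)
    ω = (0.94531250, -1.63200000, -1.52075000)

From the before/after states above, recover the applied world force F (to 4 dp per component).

F = (2.4000, -3.6000, -3.9000)

velocity change Δv = (0.12000000, -0.18000000, -0.19500000)
m·(v₁−v₀)/dt = (2.4000, -3.6000, -3.9000)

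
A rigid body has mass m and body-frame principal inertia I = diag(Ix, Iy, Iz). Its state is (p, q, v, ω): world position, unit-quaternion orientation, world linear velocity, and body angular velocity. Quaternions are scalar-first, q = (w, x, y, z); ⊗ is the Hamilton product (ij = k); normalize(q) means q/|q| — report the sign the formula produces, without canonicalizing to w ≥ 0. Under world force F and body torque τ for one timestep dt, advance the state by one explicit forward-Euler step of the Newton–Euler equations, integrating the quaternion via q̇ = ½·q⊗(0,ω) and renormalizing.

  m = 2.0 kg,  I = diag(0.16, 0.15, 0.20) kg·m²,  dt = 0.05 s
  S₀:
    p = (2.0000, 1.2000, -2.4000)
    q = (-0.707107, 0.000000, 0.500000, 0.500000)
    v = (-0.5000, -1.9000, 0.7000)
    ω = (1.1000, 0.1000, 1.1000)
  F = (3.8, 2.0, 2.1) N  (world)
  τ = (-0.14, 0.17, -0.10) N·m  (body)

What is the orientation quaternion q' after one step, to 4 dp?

q' = (-0.7216, -0.0069, 0.5116, 0.4665)

q⊗(0,ω) = (-0.6000000, -0.2778177, 0.4792893, -1.3278177)
updated quaternion q' = (-0.7216, -0.0069, 0.5116, 0.4665)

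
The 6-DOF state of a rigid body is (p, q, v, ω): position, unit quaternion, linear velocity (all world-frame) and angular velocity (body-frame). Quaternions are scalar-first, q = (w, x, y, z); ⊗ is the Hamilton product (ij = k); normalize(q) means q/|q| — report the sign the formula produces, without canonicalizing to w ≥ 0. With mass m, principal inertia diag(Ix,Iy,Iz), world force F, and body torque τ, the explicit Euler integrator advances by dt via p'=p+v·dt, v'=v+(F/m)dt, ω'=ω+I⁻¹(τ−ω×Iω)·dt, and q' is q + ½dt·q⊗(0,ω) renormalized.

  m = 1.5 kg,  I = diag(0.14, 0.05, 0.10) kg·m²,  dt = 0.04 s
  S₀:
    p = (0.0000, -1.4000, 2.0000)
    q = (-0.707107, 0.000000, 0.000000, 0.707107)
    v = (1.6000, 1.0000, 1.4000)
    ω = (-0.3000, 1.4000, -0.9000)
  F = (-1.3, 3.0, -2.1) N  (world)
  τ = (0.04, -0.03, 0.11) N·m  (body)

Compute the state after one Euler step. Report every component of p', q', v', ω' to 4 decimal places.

p' = (0.0640, -1.3600, 2.0560)
q' = (-0.6940, -0.0155, -0.0240, 0.7194)
v' = (1.5653, 1.0800, 1.3440)
ω' = (-0.2706, 1.3674, -0.8711)

a = (-0.8667, 2.0000, -1.4000)
p' = p + v·dt = (0.0640, -1.3600, 2.0560)
v + (F/m)dt = (1.5653, 1.0800, 1.3440)
(τ − ω×Iω)/I = (0.7357, -0.8160, 0.7220)
new body rate ω' = (-0.2706, 1.3674, -0.8711)
Hamilton product q⊗(0,ω) = (0.6363963, -0.7778177, -1.2020819, 0.6363963)
q' = normalize(q + ½dt·q⊗(0,ω)) = (-0.6940, -0.0155, -0.0240, 0.7194)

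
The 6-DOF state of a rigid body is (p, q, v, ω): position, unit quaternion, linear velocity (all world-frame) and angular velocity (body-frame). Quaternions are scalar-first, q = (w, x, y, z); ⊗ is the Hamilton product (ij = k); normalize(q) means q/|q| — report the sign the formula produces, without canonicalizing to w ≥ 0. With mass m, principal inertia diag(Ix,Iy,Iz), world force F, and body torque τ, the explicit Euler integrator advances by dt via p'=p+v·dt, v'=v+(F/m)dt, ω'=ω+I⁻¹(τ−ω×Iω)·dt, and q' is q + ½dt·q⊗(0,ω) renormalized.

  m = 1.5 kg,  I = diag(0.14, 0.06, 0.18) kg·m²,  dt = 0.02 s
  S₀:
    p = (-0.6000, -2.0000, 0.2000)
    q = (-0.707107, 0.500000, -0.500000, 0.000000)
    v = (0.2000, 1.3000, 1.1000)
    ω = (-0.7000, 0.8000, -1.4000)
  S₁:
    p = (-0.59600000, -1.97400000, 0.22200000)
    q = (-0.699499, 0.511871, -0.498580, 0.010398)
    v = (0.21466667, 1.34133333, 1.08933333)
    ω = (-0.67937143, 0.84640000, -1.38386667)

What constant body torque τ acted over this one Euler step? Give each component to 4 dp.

ω₁ − ω₀ = (0.02062857, 0.04640000, 0.01613333)
τ = I·(Δω/dt) + ω₀×(Iω₀) = (0.0100, 0.1000, 0.1900)

τ = (0.0100, 0.1000, 0.1900)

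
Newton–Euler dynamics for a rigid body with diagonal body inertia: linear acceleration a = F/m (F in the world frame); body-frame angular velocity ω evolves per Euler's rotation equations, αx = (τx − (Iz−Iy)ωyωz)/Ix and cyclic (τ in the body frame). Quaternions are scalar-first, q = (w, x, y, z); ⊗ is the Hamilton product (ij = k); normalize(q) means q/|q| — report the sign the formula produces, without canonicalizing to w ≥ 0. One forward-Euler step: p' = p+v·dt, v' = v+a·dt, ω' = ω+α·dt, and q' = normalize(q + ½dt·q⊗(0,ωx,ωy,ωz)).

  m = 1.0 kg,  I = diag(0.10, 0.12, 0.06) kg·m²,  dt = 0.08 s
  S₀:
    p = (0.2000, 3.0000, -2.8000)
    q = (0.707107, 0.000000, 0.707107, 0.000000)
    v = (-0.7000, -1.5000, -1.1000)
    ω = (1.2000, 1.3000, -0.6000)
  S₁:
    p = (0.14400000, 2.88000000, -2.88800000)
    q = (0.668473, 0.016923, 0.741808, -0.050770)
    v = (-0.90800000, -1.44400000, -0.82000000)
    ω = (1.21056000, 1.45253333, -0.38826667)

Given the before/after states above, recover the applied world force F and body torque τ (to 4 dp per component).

rate change Δω = (0.01056000, 0.15253333, 0.21173333)
gyro term ω₀×Iω₀ = (0.0468, -0.0288, 0.0312)
I·α + gyro = (0.0600, 0.2000, 0.1900)
v₁ − v₀ = (-0.20800000, 0.05600000, 0.28000000)
applied force F = (-2.6000, 0.7000, 3.5000)

F = (-2.6000, 0.7000, 3.5000)
τ = (0.0600, 0.2000, 0.1900)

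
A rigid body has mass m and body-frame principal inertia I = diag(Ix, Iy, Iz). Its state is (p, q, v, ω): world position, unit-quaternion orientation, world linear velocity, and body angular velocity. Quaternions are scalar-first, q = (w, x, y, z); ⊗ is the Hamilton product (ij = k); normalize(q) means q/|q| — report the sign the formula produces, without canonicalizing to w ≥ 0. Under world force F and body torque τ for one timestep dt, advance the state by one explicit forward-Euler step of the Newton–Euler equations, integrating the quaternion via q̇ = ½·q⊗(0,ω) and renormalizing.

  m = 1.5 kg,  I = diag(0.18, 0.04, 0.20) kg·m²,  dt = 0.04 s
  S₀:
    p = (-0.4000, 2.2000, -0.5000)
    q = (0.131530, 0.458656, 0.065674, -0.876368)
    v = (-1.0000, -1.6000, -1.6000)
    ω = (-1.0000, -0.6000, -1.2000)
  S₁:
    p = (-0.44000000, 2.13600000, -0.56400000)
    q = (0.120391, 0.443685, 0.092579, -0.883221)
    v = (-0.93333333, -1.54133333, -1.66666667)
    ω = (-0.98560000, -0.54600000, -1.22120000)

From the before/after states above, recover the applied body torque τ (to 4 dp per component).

τ = (0.1800, 0.0300, -0.1900)

Δω = ω₁−ω₀ = (0.01440000, 0.05400000, -0.02120000)
precession coupling = (0.1152, -0.0240, -0.0840)
I·α + gyro = (0.1800, 0.0300, -0.1900)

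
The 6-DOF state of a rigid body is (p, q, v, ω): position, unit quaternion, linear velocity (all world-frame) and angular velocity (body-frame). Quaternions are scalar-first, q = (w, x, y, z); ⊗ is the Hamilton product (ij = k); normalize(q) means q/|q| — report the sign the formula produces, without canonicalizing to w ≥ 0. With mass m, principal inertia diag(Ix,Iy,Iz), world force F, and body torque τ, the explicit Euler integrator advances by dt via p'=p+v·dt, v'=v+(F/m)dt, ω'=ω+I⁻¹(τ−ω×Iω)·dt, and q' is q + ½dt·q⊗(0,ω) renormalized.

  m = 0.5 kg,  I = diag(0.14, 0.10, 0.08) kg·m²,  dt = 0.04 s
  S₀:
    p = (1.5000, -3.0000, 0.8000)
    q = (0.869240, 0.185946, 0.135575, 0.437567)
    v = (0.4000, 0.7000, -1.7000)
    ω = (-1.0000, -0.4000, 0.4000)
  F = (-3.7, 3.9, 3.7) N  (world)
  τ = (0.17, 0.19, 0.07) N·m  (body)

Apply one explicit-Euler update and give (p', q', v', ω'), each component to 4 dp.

a = (-7.4000, 7.8000, 7.4000)
p' = p + v·dt = (1.5160, -2.9720, 0.7320)
v' = v + a·dt = (0.1040, 1.0120, -1.4040)
precession coupling ω×(Iω) = (0.0032, -0.0240, -0.0160)
(τ − ω×Iω)/I = (1.1914, 2.1400, 1.0750)
ω' = ω + α·dt = (-0.9523, -0.3144, 0.4430)
Hamilton product q⊗(0,ω) = (0.0651492, -0.6399832, -0.8596414, 0.4088926)
q' = normalize(q + ½dt·q⊗(0,ω)) = (0.8703, 0.1731, 0.1184, 0.4456)

p' = (1.5160, -2.9720, 0.7320)
q' = (0.8703, 0.1731, 0.1184, 0.4456)
v' = (0.1040, 1.0120, -1.4040)
ω' = (-0.9523, -0.3144, 0.4430)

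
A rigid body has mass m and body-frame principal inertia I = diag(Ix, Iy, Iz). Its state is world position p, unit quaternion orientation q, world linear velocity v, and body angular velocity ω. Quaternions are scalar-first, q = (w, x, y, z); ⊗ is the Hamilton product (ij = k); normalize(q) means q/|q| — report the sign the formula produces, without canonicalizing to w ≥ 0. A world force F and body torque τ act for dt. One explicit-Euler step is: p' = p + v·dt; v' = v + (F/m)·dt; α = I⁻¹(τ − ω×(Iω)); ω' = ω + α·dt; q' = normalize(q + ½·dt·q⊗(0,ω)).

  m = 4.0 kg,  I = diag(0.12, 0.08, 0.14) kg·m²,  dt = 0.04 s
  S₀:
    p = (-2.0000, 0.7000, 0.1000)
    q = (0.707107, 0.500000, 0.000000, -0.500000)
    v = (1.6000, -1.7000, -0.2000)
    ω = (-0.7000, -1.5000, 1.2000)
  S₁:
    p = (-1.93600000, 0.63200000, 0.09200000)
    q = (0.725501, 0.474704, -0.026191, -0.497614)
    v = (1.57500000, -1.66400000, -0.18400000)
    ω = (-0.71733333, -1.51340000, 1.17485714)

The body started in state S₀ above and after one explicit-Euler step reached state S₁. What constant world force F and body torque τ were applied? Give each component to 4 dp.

F = (-2.5000, 3.6000, 1.6000)
τ = (-0.1600, -0.0100, -0.1300)

Δω = ω₁−ω₀ = (-0.01733333, -0.01340000, -0.02514286)
gyro term ω₀×Iω₀ = (-0.1080, 0.0168, -0.0420)
τ = I·(Δω/dt) + ω₀×(Iω₀) = (-0.1600, -0.0100, -0.1300)
v₁ − v₀ = (-0.02500000, 0.03600000, 0.01600000)
F = m·Δv/dt = (-2.5000, 3.6000, 1.6000)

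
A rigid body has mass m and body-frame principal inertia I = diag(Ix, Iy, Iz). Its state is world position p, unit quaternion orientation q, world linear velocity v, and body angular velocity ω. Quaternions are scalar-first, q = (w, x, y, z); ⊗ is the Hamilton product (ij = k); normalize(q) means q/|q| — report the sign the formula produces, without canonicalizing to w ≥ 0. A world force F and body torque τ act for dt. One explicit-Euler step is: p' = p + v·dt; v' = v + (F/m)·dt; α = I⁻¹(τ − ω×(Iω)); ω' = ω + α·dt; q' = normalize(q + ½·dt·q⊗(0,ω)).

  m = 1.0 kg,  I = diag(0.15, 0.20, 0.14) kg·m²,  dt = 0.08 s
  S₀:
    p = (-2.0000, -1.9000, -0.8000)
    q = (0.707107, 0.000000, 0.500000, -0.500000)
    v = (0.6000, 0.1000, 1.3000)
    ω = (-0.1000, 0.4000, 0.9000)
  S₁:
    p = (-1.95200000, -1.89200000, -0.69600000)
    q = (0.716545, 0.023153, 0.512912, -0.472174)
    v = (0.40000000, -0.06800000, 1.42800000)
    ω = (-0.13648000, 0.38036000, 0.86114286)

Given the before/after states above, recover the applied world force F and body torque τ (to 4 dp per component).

v₁ − v₀ = (-0.20000000, -0.16800000, 0.12800000)
applied force F = (-2.5000, -2.1000, 1.6000)
Δω = ω₁−ω₀ = (-0.03648000, -0.01964000, -0.03885714)
I·α + gyro = (-0.0900, -0.0500, -0.0700)

F = (-2.5000, -2.1000, 1.6000)
τ = (-0.0900, -0.0500, -0.0700)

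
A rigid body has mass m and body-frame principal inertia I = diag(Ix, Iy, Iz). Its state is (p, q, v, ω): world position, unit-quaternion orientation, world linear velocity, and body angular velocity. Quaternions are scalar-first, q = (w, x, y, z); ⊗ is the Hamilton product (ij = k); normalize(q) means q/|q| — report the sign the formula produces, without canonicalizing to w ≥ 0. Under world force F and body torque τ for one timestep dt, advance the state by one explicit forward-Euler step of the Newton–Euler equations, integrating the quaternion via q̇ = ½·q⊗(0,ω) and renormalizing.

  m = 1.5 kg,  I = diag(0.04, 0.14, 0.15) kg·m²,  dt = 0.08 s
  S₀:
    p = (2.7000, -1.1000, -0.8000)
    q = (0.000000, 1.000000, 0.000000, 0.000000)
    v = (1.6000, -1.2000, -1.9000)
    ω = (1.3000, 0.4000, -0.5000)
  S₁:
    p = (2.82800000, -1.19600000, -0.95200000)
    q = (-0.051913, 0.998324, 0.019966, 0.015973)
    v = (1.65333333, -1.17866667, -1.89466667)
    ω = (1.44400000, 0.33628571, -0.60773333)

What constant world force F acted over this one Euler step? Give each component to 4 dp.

v₁ − v₀ = (0.05333333, 0.02133333, 0.00533333)
F = m·Δv/dt = (1.0000, 0.4000, 0.1000)

F = (1.0000, 0.4000, 0.1000)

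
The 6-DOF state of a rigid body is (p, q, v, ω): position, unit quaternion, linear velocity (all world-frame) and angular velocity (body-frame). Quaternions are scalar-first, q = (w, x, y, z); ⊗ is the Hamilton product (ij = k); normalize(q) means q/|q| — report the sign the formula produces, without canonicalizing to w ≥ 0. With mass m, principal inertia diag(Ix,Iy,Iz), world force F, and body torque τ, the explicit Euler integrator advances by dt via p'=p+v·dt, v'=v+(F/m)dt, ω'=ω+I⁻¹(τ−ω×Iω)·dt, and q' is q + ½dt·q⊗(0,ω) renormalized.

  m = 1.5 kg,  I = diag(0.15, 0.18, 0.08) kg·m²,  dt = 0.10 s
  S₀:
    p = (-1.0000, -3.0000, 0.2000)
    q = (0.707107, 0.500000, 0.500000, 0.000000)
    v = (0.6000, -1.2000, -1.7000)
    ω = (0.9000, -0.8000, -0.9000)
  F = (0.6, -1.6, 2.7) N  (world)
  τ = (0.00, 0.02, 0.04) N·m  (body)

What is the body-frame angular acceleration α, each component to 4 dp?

precession coupling ω×(Iω) = (-0.0720, -0.0567, -0.0216)
angular accel α = (0.4800, 0.4261, 0.7700)

α = (0.4800, 0.4261, 0.7700)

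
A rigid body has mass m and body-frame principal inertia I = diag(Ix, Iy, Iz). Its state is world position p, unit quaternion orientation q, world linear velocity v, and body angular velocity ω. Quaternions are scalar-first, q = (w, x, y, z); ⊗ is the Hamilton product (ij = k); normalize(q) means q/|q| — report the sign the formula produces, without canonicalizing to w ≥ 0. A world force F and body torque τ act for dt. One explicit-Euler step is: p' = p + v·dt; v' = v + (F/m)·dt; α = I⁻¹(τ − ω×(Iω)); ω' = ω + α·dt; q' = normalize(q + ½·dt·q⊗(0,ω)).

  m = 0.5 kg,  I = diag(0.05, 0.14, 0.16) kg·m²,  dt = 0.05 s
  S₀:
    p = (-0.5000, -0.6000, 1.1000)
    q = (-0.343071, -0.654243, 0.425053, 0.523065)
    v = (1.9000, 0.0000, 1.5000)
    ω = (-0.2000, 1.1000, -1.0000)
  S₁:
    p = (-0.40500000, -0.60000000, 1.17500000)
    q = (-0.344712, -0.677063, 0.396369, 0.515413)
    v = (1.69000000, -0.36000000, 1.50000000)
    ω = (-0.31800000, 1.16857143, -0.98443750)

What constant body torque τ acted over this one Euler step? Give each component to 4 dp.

Δω = ω₁−ω₀ = (-0.11800000, 0.06857143, 0.01556250)
gyro term ω₀×Iω₀ = (-0.0220, -0.0220, -0.0198)
I·α + gyro = (-0.1400, 0.1700, 0.0300)

τ = (-0.1400, 0.1700, 0.0300)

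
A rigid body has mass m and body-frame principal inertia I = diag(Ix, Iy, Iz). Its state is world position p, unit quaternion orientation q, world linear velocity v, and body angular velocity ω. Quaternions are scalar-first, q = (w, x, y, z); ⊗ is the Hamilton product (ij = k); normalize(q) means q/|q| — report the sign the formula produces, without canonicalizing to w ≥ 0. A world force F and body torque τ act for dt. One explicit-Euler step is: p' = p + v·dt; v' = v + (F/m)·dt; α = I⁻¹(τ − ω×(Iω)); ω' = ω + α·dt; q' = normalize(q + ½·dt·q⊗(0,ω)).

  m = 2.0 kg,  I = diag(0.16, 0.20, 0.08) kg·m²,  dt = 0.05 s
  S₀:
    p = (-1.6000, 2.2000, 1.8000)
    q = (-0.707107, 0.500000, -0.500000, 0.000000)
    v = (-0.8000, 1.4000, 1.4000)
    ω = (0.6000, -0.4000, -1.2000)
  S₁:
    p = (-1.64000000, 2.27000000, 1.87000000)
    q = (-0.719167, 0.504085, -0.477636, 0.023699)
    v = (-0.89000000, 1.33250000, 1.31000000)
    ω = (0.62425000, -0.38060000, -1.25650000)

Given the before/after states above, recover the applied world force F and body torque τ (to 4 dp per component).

F = (-3.6000, -2.7000, -3.6000)
τ = (0.0200, 0.0200, -0.1000)

v₁ − v₀ = (-0.09000000, -0.06750000, -0.09000000)
F = m·Δv/dt = (-3.6000, -2.7000, -3.6000)
rate change Δω = (0.02425000, 0.01940000, -0.05650000)
precession coupling = (-0.0576, -0.0576, -0.0096)
τ = I·(Δω/dt) + ω₀×(Iω₀) = (0.0200, 0.0200, -0.1000)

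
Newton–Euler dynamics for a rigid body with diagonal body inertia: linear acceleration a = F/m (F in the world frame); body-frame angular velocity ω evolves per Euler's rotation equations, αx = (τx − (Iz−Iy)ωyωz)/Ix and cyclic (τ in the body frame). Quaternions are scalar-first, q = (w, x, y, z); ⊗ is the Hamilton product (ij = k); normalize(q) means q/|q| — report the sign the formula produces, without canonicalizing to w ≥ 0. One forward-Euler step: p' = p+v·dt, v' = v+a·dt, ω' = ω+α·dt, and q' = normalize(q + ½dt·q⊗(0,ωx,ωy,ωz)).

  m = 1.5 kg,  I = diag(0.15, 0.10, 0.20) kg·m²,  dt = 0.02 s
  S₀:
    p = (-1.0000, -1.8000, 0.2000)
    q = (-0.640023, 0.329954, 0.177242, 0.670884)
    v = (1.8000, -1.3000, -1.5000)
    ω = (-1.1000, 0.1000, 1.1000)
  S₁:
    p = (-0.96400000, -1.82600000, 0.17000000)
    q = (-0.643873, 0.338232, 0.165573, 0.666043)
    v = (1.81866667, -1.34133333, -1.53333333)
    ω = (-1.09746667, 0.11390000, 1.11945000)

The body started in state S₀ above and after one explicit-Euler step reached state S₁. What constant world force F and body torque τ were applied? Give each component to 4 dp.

Δω = ω₁−ω₀ = (0.00253333, 0.01390000, 0.01945000)
τ = I·(Δω/dt) + ω₀×(Iω₀) = (0.0300, 0.1300, 0.2000)
Δv = v₁−v₀ = (0.01866667, -0.04133333, -0.03333333)
F = m·Δv/dt = (1.4000, -3.1000, -2.5000)

F = (1.4000, -3.1000, -2.5000)
τ = (0.0300, 0.1300, 0.2000)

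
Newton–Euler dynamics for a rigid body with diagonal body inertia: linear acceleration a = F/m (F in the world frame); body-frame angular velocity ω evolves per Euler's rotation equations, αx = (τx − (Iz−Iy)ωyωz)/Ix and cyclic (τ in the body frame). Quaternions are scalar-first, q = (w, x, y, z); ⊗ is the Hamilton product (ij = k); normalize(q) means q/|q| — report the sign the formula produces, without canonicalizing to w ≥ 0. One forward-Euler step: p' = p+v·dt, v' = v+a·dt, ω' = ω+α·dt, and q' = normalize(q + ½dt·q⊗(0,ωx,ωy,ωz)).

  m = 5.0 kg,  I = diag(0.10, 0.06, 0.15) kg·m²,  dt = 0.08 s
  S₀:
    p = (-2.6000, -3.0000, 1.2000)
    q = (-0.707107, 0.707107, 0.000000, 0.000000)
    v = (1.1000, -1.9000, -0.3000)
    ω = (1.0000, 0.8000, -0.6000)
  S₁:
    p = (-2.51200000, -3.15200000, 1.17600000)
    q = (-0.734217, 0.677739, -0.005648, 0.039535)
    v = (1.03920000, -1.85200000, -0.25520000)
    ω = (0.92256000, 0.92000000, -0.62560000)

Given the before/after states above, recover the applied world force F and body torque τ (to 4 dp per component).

F = (-3.8000, 3.0000, 2.8000)
τ = (-0.1400, 0.1200, -0.0800)

Δv = v₁−v₀ = (-0.06080000, 0.04800000, 0.04480000)
F = m·Δv/dt = (-3.8000, 3.0000, 2.8000)
ω₁ − ω₀ = (-0.07744000, 0.12000000, -0.02560000)
I·α + gyro = (-0.1400, 0.1200, -0.0800)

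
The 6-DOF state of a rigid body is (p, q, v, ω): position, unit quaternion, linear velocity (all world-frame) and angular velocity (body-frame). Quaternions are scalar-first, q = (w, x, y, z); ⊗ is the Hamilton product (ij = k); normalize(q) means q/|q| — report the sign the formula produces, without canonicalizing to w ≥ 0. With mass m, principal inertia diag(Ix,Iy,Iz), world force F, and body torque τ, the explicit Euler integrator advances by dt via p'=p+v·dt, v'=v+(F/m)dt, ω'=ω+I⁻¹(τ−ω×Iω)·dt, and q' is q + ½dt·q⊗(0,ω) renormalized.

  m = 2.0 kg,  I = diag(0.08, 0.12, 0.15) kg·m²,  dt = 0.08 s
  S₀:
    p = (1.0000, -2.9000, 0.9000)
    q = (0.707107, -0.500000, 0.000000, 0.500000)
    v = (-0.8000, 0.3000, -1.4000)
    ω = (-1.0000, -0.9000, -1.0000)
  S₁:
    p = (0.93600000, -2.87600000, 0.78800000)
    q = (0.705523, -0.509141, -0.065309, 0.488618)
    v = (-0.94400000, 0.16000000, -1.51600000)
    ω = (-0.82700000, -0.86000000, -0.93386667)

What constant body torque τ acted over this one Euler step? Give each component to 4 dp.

τ = (0.2000, -0.0100, 0.1600)

ω₁ − ω₀ = (0.17300000, 0.04000000, 0.06613333)
gyro term ω₀×Iω₀ = (0.0270, -0.0700, 0.0360)
I·α + gyro = (0.2000, -0.0100, 0.1600)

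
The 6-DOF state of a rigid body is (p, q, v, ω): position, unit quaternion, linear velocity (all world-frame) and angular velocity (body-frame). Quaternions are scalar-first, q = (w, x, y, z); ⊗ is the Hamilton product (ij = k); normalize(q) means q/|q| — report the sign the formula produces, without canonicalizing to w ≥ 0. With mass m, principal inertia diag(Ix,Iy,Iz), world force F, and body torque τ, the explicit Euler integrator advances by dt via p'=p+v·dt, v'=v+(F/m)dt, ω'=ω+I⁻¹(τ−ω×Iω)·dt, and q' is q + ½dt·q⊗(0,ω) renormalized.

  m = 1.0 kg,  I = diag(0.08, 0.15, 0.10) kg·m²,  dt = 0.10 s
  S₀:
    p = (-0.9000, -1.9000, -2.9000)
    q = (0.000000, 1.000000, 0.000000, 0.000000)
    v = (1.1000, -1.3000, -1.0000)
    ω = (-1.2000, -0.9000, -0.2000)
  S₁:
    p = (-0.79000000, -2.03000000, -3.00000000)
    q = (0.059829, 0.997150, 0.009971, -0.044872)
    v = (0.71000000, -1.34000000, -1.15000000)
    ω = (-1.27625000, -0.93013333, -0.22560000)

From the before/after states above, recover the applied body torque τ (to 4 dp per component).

τ = (-0.0700, -0.0500, 0.0500)

rate change Δω = (-0.07625000, -0.03013333, -0.02560000)
gyro term ω₀×Iω₀ = (-0.0090, -0.0048, 0.0756)
I·α + gyro = (-0.0700, -0.0500, 0.0500)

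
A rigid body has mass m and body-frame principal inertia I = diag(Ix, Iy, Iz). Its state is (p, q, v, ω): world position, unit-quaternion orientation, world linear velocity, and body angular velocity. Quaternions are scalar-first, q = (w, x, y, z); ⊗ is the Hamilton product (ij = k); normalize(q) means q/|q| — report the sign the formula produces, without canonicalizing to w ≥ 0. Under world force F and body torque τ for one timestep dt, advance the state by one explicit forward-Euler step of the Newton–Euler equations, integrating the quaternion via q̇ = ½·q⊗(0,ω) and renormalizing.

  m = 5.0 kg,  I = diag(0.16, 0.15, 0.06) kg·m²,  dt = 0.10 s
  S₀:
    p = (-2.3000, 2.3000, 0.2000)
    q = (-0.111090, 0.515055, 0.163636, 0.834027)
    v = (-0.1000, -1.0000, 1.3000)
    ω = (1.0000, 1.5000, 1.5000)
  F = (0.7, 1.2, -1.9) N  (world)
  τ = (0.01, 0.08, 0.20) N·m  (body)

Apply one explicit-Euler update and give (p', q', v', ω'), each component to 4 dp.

a = F/m = (0.1400, 0.2400, -0.3800)
new position p' = (-2.3100, 2.2000, 0.3300)
v' = v + a·dt = (-0.0860, -0.9760, 1.2620)
gyro term ω×Iω = (-0.2025, 0.1500, -0.0150)
angular accel α = (1.3281, -0.4667, 3.5833)
ω' = ω + α·dt = (1.1328, 1.4533, 1.8583)
2q̇ = q⊗(0,ω) = (-2.0115495, -1.1166765, -0.1051905, 0.4423115)
q + ½dt·q⊗(0,ω), renormalized = (-0.2102, 0.4561, 0.1573, 0.8503)

p' = (-2.3100, 2.2000, 0.3300)
q' = (-0.2102, 0.4561, 0.1573, 0.8503)
v' = (-0.0860, -0.9760, 1.2620)
ω' = (1.1328, 1.4533, 1.8583)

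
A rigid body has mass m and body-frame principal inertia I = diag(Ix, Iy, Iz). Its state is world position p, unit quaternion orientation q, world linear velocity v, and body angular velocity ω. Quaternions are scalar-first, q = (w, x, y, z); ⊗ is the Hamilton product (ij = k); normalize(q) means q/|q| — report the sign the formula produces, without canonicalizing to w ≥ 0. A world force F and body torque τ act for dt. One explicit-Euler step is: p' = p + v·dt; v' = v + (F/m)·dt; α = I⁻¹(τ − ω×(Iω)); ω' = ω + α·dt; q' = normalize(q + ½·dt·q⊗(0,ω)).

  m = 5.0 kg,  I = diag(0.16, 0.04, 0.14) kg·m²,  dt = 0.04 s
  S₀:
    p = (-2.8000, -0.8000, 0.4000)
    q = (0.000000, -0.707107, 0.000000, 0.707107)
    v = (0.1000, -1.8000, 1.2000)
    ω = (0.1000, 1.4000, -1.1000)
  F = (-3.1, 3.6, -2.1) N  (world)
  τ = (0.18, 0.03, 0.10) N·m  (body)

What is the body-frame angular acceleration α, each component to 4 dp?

α = (2.0875, 0.8050, 0.8343)

ω×(Iω) gyroscopic = (-0.1540, -0.0022, -0.0168)
α = I⁻¹(τ − ω×Iω) = (2.0875, 0.8050, 0.8343)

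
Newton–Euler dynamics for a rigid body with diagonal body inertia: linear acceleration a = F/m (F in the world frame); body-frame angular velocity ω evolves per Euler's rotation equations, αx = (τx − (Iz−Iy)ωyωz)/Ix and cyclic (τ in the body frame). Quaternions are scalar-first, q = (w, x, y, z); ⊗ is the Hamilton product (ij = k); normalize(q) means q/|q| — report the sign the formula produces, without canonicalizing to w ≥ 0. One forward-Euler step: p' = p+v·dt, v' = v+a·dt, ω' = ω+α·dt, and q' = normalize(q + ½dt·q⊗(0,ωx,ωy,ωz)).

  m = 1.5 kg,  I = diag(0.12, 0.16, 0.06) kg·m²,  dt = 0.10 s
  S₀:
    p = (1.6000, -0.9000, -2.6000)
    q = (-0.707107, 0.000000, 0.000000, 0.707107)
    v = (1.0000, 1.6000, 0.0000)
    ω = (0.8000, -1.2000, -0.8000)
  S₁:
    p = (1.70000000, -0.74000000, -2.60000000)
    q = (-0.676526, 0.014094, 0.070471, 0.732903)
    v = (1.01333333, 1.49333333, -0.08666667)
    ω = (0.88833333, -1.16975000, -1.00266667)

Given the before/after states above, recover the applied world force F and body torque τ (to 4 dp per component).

F = (0.2000, -1.6000, -1.3000)
τ = (0.0100, 0.0100, -0.1600)

ω₁ − ω₀ = (0.08833333, 0.03025000, -0.20266667)
precession coupling = (-0.0960, -0.0384, -0.0384)
I·α + gyro = (0.0100, 0.0100, -0.1600)
Δv = v₁−v₀ = (0.01333333, -0.10666667, -0.08666667)
m·(v₁−v₀)/dt = (0.2000, -1.6000, -1.3000)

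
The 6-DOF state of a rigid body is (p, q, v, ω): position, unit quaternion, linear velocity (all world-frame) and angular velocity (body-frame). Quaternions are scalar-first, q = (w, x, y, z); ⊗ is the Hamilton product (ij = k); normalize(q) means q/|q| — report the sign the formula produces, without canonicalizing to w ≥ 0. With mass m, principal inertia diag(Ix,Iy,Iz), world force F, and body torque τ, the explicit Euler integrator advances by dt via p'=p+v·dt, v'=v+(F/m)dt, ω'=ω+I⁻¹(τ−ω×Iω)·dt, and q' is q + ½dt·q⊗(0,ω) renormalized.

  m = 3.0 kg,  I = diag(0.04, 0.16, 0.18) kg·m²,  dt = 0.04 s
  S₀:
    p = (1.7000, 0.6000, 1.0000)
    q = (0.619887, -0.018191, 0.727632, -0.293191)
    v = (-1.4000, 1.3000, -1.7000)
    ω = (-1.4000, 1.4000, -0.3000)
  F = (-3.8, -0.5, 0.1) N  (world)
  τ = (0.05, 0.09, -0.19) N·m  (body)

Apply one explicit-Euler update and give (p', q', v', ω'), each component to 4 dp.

p' = (1.6440, 0.6520, 0.9320)
q' = (0.5968, -0.0317, 0.7525, -0.2768)
v' = (-1.4507, 1.2933, -1.6987)
ω' = (-1.3416, 1.4372, -0.2900)

a = (-1.2667, -0.1667, 0.0333)
p + v·dt = (1.6440, 0.6520, 0.9320)
v + (F/m)dt = (-1.4507, 1.2933, -1.6987)
ω×(Iω) gyroscopic = (-0.0084, -0.0588, -0.2352)
angular accel α = (1.4600, 0.9300, 0.2511)
ω + α·dt = (-1.3416, 1.4372, -0.2900)
q⊗(0,ω) = (-1.1321095, -0.6756640, 1.2728519, 0.8072513)
q + ½dt·q⊗(0,ω), renormalized = (0.5968, -0.0317, 0.7525, -0.2768)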